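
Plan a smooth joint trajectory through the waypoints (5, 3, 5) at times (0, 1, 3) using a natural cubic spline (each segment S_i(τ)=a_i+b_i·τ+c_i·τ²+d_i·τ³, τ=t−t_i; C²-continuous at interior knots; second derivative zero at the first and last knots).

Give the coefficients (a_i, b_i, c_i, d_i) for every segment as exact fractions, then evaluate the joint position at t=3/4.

  seg 0: a=5 b=-5/2 c=0 d=1/2
  seg 1: a=3 b=-1 c=3/2 d=-1/4
S(3/4) = 427/128

Δ: Δ0=-2, Δ1=1
row 1: diag=6, rhs=18; c'=1/3, d'=3
back: M1=3
M: M0=0, M1=3, M2=0
seg 0: a=5, c=M0/2=0, d=(M1−M0)/(6·1)=1/2, b=Δ0−h0·(2M0+M1)/6=-5/2
seg 1: a=3, c=M1/2=3/2, d=(M2−M1)/(6·2)=-1/4, b=Δ1−h1·(2M1+M2)/6=-1
t_q=3/4 → seg 0, τ=3/4; S=5+-5/2·τ+0·τ²+1/2·τ³=427/128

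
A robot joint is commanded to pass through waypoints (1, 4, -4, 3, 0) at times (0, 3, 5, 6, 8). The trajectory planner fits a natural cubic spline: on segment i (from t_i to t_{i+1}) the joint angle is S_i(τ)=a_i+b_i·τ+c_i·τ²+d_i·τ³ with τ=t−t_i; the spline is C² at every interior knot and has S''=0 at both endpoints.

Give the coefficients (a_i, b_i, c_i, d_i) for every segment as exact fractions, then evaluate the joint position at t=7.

  seg 0: a=1 b=649/163 c=0 d=-54/163
  seg 1: a=4 b=-809/163 c=-486/163 d=1129/652
  seg 2: a=-4 b=634/163 c=2415/326 d=-1401/326
  seg 3: a=3 b=1895/326 c=-894/163 d=149/163
S(7) = 1383/326

Δ: Δ0=1, Δ1=-4, Δ2=7, Δ3=-3/2
row 1: diag=10, rhs=-30; c'=1/5, d'=-3
row 2: denom=6−2·1/5=28/5; d'=(66−2·-3)/(28/5)=90/7
row 3: denom=6−1·5/28=163/28; d'=(-51−1·90/7)/(163/28)=-1788/163
back: M3=-1788/163
back: M2=90/7−5/28·-1788/163=2415/163
back: M1=-3−1/5·2415/163=-972/163
M: M0=0, M1=-972/163, M2=2415/163, M3=-1788/163, M4=0
seg 0: a=1, c=M0/2=0, d=(M1−M0)/(6·3)=-54/163, b=Δ0−h0·(2M0+M1)/6=649/163
seg 1: a=4, c=M1/2=-486/163, d=(M2−M1)/(6·2)=1129/652, b=Δ1−h1·(2M1+M2)/6=-809/163
seg 2: a=-4, c=M2/2=2415/326, d=(M3−M2)/(6·1)=-1401/326, b=Δ2−h2·(2M2+M3)/6=634/163
seg 3: a=3, c=M3/2=-894/163, d=(M4−M3)/(6·2)=149/163, b=Δ3−h3·(2M3+M4)/6=1895/326
t_q=7 → seg 3, τ=1; S=3+1895/326·τ+-894/163·τ²+149/163·τ³=1383/326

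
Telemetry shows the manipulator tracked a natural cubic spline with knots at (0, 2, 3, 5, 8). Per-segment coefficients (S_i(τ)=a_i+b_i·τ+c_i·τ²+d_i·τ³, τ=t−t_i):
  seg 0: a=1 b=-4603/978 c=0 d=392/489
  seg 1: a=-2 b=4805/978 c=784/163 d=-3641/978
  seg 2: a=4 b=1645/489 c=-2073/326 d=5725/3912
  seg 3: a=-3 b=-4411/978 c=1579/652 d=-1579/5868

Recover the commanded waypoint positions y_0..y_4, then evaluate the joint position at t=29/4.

y_0 = S_0(0) = a_0 = 1
y_1 = S_1(0) = a_1 = -2
y_2 = S_2(0) = a_2 = 4
y_3 = S_3(0) = a_3 = -3
y_4 = S_3(3) = -2
t_q=29/4 is in segment 3 (τ=9/4); S_3(τ)=-164943/41728

y_0=1 y_1=-2 y_2=4 y_3=-3 y_4=-2
S(29/4) = -164943/41728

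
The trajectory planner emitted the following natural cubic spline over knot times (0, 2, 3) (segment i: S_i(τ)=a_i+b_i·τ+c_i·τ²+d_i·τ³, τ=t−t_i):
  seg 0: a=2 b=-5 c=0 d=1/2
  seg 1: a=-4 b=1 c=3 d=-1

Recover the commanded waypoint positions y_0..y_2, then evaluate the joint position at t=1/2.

y_0=2 y_1=-4 y_2=-1
S(1/2) = -7/16

y_0 = S_0(0) = a_0 = 2
y_1 = S_1(0) = a_1 = -4
y_2 = S_1(1) = -1
t_q=1/2 is in segment 0 (τ=1/2); S_0(τ)=-7/16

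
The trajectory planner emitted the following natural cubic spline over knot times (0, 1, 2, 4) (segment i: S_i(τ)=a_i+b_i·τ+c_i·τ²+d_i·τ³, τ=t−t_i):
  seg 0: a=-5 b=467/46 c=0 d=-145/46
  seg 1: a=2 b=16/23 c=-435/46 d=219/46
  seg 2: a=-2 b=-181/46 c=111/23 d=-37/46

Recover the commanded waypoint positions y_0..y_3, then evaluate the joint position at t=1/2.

y_0 = S_0(0) = a_0 = -5
y_1 = S_1(0) = a_1 = 2
y_2 = S_2(0) = a_2 = -2
y_3 = S_2(2) = 3
t_q=1/2 is in segment 0 (τ=1/2); S_0(τ)=-117/368

y_0=-5 y_1=2 y_2=-2 y_3=3
S(1/2) = -117/368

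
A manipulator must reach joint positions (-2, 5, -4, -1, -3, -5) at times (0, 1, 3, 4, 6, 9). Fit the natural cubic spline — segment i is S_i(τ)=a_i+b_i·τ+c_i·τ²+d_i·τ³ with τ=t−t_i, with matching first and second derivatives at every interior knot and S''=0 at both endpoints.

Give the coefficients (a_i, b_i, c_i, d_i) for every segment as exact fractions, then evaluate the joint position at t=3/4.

  seg 0: a=-2 b=50383/5196 c=0 d=-14011/5196
  seg 1: a=5 b=4175/2598 c=-14011/1732 d=26167/10392
  seg 2: a=-4 b=-695/1299 c=3039/433 d=-4525/1299
  seg 3: a=-1 b=3964/1299 c=-1486/433 d=3653/5196
  seg 4: a=-3 b=-2909/1299 c=681/866 d=-227/2598
S(3/4) = 458333/110848

Δ: Δ0=7, Δ1=-9/2, Δ2=3, Δ3=-1, Δ4=-2/3
row 1: diag=6, rhs=-69; c'=1/3, d'=-23/2
row 2: denom=6−2·1/3=16/3; d'=(45−2·-23/2)/(16/3)=51/4
row 3: denom=6−1·3/16=93/16; d'=(-24−1·51/4)/(93/16)=-196/31
row 4: denom=10−2·32/93=866/93; d'=(2−2·-196/31)/(866/93)=681/433
back: M4=681/433
back: M3=-196/31−32/93·681/433=-2972/433
back: M2=51/4−3/16·-2972/433=6078/433
back: M1=-23/2−1/3·6078/433=-14011/866
M: M0=0, M1=-14011/866, M2=6078/433, M3=-2972/433, M4=681/433, M5=0
seg 0: a=-2, c=M0/2=0, d=(M1−M0)/(6·1)=-14011/5196, b=Δ0−h0·(2M0+M1)/6=50383/5196
seg 1: a=5, c=M1/2=-14011/1732, d=(M2−M1)/(6·2)=26167/10392, b=Δ1−h1·(2M1+M2)/6=4175/2598
seg 2: a=-4, c=M2/2=3039/433, d=(M3−M2)/(6·1)=-4525/1299, b=Δ2−h2·(2M2+M3)/6=-695/1299
seg 3: a=-1, c=M3/2=-1486/433, d=(M4−M3)/(6·2)=3653/5196, b=Δ3−h3·(2M3+M4)/6=3964/1299
seg 4: a=-3, c=M4/2=681/866, d=(M5−M4)/(6·3)=-227/2598, b=Δ4−h4·(2M4+M5)/6=-2909/1299
t_q=3/4 → seg 0, τ=3/4; S=-2+50383/5196·τ+0·τ²+-14011/5196·τ³=458333/110848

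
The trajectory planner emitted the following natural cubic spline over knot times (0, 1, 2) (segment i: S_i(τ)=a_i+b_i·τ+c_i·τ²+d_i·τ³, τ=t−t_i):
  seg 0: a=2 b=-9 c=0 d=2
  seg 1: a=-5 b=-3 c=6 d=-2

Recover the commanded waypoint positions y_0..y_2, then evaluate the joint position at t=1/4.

y_0=2 y_1=-5 y_2=-4
S(1/4) = -7/32

y_0 = S_0(0) = a_0 = 2
y_1 = S_1(0) = a_1 = -5
y_2 = S_1(1) = -4
t_q=1/4 is in segment 0 (τ=1/4); S_0(τ)=-7/32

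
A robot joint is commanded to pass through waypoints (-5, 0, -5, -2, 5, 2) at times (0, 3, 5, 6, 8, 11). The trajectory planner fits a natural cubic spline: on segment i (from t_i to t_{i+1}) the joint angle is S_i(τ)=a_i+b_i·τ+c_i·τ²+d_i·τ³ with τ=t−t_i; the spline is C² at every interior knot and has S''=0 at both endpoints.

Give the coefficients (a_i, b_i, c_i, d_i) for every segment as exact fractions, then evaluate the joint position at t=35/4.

  seg 0: a=-5 b=3633/1012 c=0 d=-5839/27324
  seg 1: a=0 b=-1103/506 c=-5839/3036 d=5353/6072
  seg 2: a=-5 b=536/759 c=2555/759 d=-74/69
  seg 3: a=-2 b=1068/253 c=113/759 d=-1547/6072
  seg 4: a=5 b=2671/1518 c=-4189/3036 d=4189/27324
S(35/4) = 363233/64768

Δ: Δ0=5/3, Δ1=-5/2, Δ2=3, Δ3=7/2, Δ4=-1
row 1: diag=10, rhs=-25; c'=1/5, d'=-5/2
row 2: denom=6−2·1/5=28/5; d'=(33−2·-5/2)/(28/5)=95/14
row 3: denom=6−1·5/28=163/28; d'=(3−1·95/14)/(163/28)=-106/163
row 4: denom=10−2·56/163=1518/163; d'=(-27−2·-106/163)/(1518/163)=-4189/1518
back: M4=-4189/1518
back: M3=-106/163−56/163·-4189/1518=226/759
back: M2=95/14−5/28·226/759=5110/759
back: M1=-5/2−1/5·5110/759=-5839/1518
M: M0=0, M1=-5839/1518, M2=5110/759, M3=226/759, M4=-4189/1518, M5=0
seg 0: a=-5, c=M0/2=0, d=(M1−M0)/(6·3)=-5839/27324, b=Δ0−h0·(2M0+M1)/6=3633/1012
seg 1: a=0, c=M1/2=-5839/3036, d=(M2−M1)/(6·2)=5353/6072, b=Δ1−h1·(2M1+M2)/6=-1103/506
seg 2: a=-5, c=M2/2=2555/759, d=(M3−M2)/(6·1)=-74/69, b=Δ2−h2·(2M2+M3)/6=536/759
seg 3: a=-2, c=M3/2=113/759, d=(M4−M3)/(6·2)=-1547/6072, b=Δ3−h3·(2M3+M4)/6=1068/253
seg 4: a=5, c=M4/2=-4189/3036, d=(M5−M4)/(6·3)=4189/27324, b=Δ4−h4·(2M4+M5)/6=2671/1518
t_q=35/4 → seg 4, τ=3/4; S=5+2671/1518·τ+-4189/3036·τ²+4189/27324·τ³=363233/64768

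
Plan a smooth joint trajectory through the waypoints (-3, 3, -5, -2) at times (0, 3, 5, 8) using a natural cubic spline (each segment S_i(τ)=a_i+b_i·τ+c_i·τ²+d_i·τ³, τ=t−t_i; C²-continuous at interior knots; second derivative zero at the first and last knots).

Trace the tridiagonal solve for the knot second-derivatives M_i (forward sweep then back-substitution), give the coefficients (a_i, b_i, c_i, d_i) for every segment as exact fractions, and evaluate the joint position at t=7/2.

  seg 0: a=-3 b=67/16 c=0 d=-35/144
  seg 1: a=3 b=-19/8 c=-35/16 d=11/16
  seg 2: a=-5 b=-23/8 c=31/16 d=-31/144
S(7/2) = 173/128

Δ: Δ0=2, Δ1=-4, Δ2=1
row 1: diag=10, rhs=-36; c'=1/5, d'=-18/5
row 2: denom=10−2·1/5=48/5; d'=(30−2·-18/5)/(48/5)=31/8
back: M2=31/8
back: M1=-18/5−1/5·31/8=-35/8
M: M0=0, M1=-35/8, M2=31/8, M3=0
seg 0: a=-3, c=M0/2=0, d=(M1−M0)/(6·3)=-35/144, b=Δ0−h0·(2M0+M1)/6=67/16
seg 1: a=3, c=M1/2=-35/16, d=(M2−M1)/(6·2)=11/16, b=Δ1−h1·(2M1+M2)/6=-19/8
seg 2: a=-5, c=M2/2=31/16, d=(M3−M2)/(6·3)=-31/144, b=Δ2−h2·(2M2+M3)/6=-23/8
t_q=7/2 → seg 1, τ=1/2; S=3+-19/8·τ+-35/16·τ²+11/16·τ³=173/128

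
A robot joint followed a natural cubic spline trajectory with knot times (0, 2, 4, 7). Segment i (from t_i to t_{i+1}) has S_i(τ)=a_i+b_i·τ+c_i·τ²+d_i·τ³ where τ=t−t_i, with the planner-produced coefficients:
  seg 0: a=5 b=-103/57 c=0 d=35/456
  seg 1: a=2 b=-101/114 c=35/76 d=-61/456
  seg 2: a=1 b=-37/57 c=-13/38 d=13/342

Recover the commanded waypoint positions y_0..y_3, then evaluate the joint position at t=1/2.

y_0=5 y_1=2 y_2=1 y_3=-3
S(1/2) = 4993/1216

y_0 = S_0(0) = a_0 = 5
y_1 = S_1(0) = a_1 = 2
y_2 = S_2(0) = a_2 = 1
y_3 = S_2(3) = -3
t_q=1/2 is in segment 0 (τ=1/2); S_0(τ)=4993/1216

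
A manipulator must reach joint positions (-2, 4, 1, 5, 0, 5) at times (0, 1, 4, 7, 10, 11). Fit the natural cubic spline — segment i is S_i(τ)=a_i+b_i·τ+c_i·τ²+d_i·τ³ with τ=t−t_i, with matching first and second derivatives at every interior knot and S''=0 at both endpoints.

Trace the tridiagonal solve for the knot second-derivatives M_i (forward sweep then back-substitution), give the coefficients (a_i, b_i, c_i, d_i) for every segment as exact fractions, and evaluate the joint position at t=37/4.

  seg 0: a=-2 b=16589/2331 c=0 d=-2603/2331
  seg 1: a=4 b=8780/2331 c=-2603/777 d=12316/20979
  seg 2: a=1 b=-1126/2331 c=4507/2331 d=-251/567
  seg 3: a=5 b=-1945/2331 c=-4780/2331 d=12400/20979
  seg 4: a=0 b=6575/2331 c=2540/777 d=-2540/2331
S(37/4) = -545/1036

Δ: Δ0=6, Δ1=-1, Δ2=4/3, Δ3=-5/3, Δ4=5
row 1: diag=8, rhs=-42; c'=3/8, d'=-21/4
row 2: denom=12−3·3/8=87/8; d'=(14−3·-21/4)/(87/8)=238/87
row 3: denom=12−3·8/29=324/29; d'=(-18−3·238/87)/(324/29)=-190/81
row 4: denom=8−3·29/108=259/36; d'=(40−3·-190/81)/(259/36)=5080/777
back: M4=5080/777
back: M3=-190/81−29/108·5080/777=-9560/2331
back: M2=238/87−8/29·-9560/2331=9014/2331
back: M1=-21/4−3/8·9014/2331=-5206/777
M: M0=0, M1=-5206/777, M2=9014/2331, M3=-9560/2331, M4=5080/777, M5=0
seg 0: a=-2, c=M0/2=0, d=(M1−M0)/(6·1)=-2603/2331, b=Δ0−h0·(2M0+M1)/6=16589/2331
seg 1: a=4, c=M1/2=-2603/777, d=(M2−M1)/(6·3)=12316/20979, b=Δ1−h1·(2M1+M2)/6=8780/2331
seg 2: a=1, c=M2/2=4507/2331, d=(M3−M2)/(6·3)=-251/567, b=Δ2−h2·(2M2+M3)/6=-1126/2331
seg 3: a=5, c=M3/2=-4780/2331, d=(M4−M3)/(6·3)=12400/20979, b=Δ3−h3·(2M3+M4)/6=-1945/2331
seg 4: a=0, c=M4/2=2540/777, d=(M5−M4)/(6·1)=-2540/2331, b=Δ4−h4·(2M4+M5)/6=6575/2331
t_q=37/4 → seg 3, τ=9/4; S=5+-1945/2331·τ+-4780/2331·τ²+12400/20979·τ³=-545/1036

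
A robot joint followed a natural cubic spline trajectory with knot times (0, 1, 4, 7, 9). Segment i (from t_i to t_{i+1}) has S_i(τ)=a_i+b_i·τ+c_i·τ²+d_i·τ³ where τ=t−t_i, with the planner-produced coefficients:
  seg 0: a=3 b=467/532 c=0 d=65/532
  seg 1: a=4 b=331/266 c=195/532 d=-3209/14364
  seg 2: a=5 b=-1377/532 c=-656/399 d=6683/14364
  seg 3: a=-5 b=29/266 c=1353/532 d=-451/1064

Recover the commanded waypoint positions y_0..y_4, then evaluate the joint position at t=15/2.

y_0 = S_0(0) = a_0 = 3
y_1 = S_1(0) = a_1 = 4
y_2 = S_2(0) = a_2 = 5
y_3 = S_3(0) = a_3 = -5
y_4 = S_3(2) = 2
t_q=15/2 is in segment 3 (τ=1/2); S_3(τ)=-5305/1216

y_0=3 y_1=4 y_2=5 y_3=-5 y_4=2
S(15/2) = -5305/1216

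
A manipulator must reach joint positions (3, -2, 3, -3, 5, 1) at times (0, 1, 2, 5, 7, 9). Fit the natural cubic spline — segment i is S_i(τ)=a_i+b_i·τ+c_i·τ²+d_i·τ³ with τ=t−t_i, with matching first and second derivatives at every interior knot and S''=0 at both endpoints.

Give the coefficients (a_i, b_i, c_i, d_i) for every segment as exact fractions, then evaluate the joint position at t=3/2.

Δ: Δ0=-5, Δ1=5, Δ2=-2, Δ3=4, Δ4=-2
row 1: diag=4, rhs=60; c'=1/4, d'=15
row 2: denom=8−1·1/4=31/4; d'=(-42−1·15)/(31/4)=-228/31
row 3: denom=10−3·12/31=274/31; d'=(36−3·-228/31)/(274/31)=900/137
row 4: denom=8−2·31/137=1034/137; d'=(-36−2·900/137)/(1034/137)=-306/47
back: M4=-306/47
back: M3=900/137−31/137·-306/47=378/47
back: M2=-228/31−12/31·378/47=-492/47
back: M1=15−1/4·-492/47=828/47
M: M0=0, M1=828/47, M2=-492/47, M3=378/47, M4=-306/47, M5=0
seg 0: a=3, c=M0/2=0, d=(M1−M0)/(6·1)=138/47, b=Δ0−h0·(2M0+M1)/6=-373/47
seg 1: a=-2, c=M1/2=414/47, d=(M2−M1)/(6·1)=-220/47, b=Δ1−h1·(2M1+M2)/6=41/47
seg 2: a=3, c=M2/2=-246/47, d=(M3−M2)/(6·3)=145/141, b=Δ2−h2·(2M2+M3)/6=209/47
seg 3: a=-3, c=M3/2=189/47, d=(M4−M3)/(6·2)=-57/47, b=Δ3−h3·(2M3+M4)/6=38/47
seg 4: a=5, c=M4/2=-153/47, d=(M5−M4)/(6·2)=51/94, b=Δ4−h4·(2M4+M5)/6=110/47
t_q=3/2 → seg 1, τ=1/2; S=-2+41/47·τ+414/47·τ²+-220/47·τ³=5/94

  seg 0: a=3 b=-373/47 c=0 d=138/47
  seg 1: a=-2 b=41/47 c=414/47 d=-220/47
  seg 2: a=3 b=209/47 c=-246/47 d=145/141
  seg 3: a=-3 b=38/47 c=189/47 d=-57/47
  seg 4: a=5 b=110/47 c=-153/47 d=51/94
S(3/2) = 5/94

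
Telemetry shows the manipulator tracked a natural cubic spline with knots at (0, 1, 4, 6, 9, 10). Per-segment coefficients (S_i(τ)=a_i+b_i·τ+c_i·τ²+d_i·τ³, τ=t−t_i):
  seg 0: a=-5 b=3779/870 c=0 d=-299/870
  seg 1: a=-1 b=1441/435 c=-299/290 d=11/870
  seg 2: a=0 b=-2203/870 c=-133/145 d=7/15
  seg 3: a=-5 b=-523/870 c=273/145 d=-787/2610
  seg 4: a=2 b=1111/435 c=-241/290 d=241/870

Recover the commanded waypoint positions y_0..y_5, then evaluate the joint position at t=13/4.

y_0=-5 y_1=-1 y_2=0 y_3=-5 y_4=2 y_5=4
S(13/4) = 25573/18560

y_0 = S_0(0) = a_0 = -5
y_1 = S_1(0) = a_1 = -1
y_2 = S_2(0) = a_2 = 0
y_3 = S_3(0) = a_3 = -5
y_4 = S_4(0) = a_4 = 2
y_5 = S_4(1) = 4
t_q=13/4 is in segment 1 (τ=9/4); S_1(τ)=25573/18560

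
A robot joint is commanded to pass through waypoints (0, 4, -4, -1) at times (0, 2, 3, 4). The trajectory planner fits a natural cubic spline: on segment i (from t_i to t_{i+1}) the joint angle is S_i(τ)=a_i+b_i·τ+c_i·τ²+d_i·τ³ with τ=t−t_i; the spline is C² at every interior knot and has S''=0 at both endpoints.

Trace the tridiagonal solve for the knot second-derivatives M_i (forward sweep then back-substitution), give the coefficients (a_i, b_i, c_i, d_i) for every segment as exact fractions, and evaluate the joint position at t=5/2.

Δ: Δ0=2, Δ1=-8, Δ2=3
row 1: diag=6, rhs=-60; c'=1/6, d'=-10
row 2: denom=4−1·1/6=23/6; d'=(66−1·-10)/(23/6)=456/23
back: M2=456/23
back: M1=-10−1/6·456/23=-306/23
M: M0=0, M1=-306/23, M2=456/23, M3=0
seg 0: a=0, c=M0/2=0, d=(M1−M0)/(6·2)=-51/46, b=Δ0−h0·(2M0+M1)/6=148/23
seg 1: a=4, c=M1/2=-153/23, d=(M2−M1)/(6·1)=127/23, b=Δ1−h1·(2M1+M2)/6=-158/23
seg 2: a=-4, c=M2/2=228/23, d=(M3−M2)/(6·1)=-76/23, b=Δ2−h2·(2M2+M3)/6=-83/23
t_q=5/2 → seg 1, τ=1/2; S=4+-158/23·τ+-153/23·τ²+127/23·τ³=-75/184

  seg 0: a=0 b=148/23 c=0 d=-51/46
  seg 1: a=4 b=-158/23 c=-153/23 d=127/23
  seg 2: a=-4 b=-83/23 c=228/23 d=-76/23
S(5/2) = -75/184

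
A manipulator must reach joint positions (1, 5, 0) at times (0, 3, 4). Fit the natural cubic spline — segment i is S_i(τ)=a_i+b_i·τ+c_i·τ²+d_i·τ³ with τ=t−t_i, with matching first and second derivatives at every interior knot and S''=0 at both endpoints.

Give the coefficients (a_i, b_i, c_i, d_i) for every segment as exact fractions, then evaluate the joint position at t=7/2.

Δ: Δ0=4/3, Δ1=-5
row 1: diag=8, rhs=-38; c'=1/8, d'=-19/4
back: M1=-19/4
M: M0=0, M1=-19/4, M2=0
seg 0: a=1, c=M0/2=0, d=(M1−M0)/(6·3)=-19/72, b=Δ0−h0·(2M0+M1)/6=89/24
seg 1: a=5, c=M1/2=-19/8, d=(M2−M1)/(6·1)=19/24, b=Δ1−h1·(2M1+M2)/6=-41/12
t_q=7/2 → seg 1, τ=1/2; S=5+-41/12·τ+-19/8·τ²+19/24·τ³=179/64

  seg 0: a=1 b=89/24 c=0 d=-19/72
  seg 1: a=5 b=-41/12 c=-19/8 d=19/24
S(7/2) = 179/64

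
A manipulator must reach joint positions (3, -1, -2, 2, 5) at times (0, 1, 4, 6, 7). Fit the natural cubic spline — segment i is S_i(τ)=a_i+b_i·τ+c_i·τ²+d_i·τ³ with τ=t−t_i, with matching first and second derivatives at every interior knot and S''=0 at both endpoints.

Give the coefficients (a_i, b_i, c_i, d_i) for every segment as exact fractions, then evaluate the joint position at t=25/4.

Δ: Δ0=-4, Δ1=-1/3, Δ2=2, Δ3=3
row 1: diag=8, rhs=22; c'=3/8, d'=11/4
row 2: denom=10−3·3/8=71/8; d'=(14−3·11/4)/(71/8)=46/71
row 3: denom=6−2·16/71=394/71; d'=(6−2·46/71)/(394/71)=167/197
back: M3=167/197
back: M2=46/71−16/71·167/197=90/197
back: M1=11/4−3/8·90/197=508/197
M: M0=0, M1=508/197, M2=90/197, M3=167/197, M4=0
seg 0: a=3, c=M0/2=0, d=(M1−M0)/(6·1)=254/591, b=Δ0−h0·(2M0+M1)/6=-2618/591
seg 1: a=-1, c=M1/2=254/197, d=(M2−M1)/(6·3)=-209/1773, b=Δ1−h1·(2M1+M2)/6=-1856/591
seg 2: a=-2, c=M2/2=45/197, d=(M3−M2)/(6·2)=77/2364, b=Δ2−h2·(2M2+M3)/6=835/591
seg 3: a=2, c=M3/2=167/394, d=(M4−M3)/(6·1)=-167/1182, b=Δ3−h3·(2M3+M4)/6=1606/591
t_q=25/4 → seg 3, τ=1/4; S=2+1606/591·τ+167/394·τ²+-167/1182·τ³=68175/25216

  seg 0: a=3 b=-2618/591 c=0 d=254/591
  seg 1: a=-1 b=-1856/591 c=254/197 d=-209/1773
  seg 2: a=-2 b=835/591 c=45/197 d=77/2364
  seg 3: a=2 b=1606/591 c=167/394 d=-167/1182
S(25/4) = 68175/25216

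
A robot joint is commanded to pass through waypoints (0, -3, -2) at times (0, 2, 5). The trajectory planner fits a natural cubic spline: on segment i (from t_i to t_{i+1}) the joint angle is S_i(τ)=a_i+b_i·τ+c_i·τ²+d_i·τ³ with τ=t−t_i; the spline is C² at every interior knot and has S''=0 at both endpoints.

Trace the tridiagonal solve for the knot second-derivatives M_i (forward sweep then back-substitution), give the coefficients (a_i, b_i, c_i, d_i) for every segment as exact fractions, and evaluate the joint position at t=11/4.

Δ: Δ0=-3/2, Δ1=1/3
row 1: diag=10, rhs=11; c'=3/10, d'=11/10
back: M1=11/10
M: M0=0, M1=11/10, M2=0
seg 0: a=0, c=M0/2=0, d=(M1−M0)/(6·2)=11/120, b=Δ0−h0·(2M0+M1)/6=-28/15
seg 1: a=-3, c=M1/2=11/20, d=(M2−M1)/(6·3)=-11/180, b=Δ1−h1·(2M1+M2)/6=-23/30
t_q=11/4 → seg 1, τ=3/4; S=-3+-23/30·τ+11/20·τ²+-11/180·τ³=-4213/1280

  seg 0: a=0 b=-28/15 c=0 d=11/120
  seg 1: a=-3 b=-23/30 c=11/20 d=-11/180
S(11/4) = -4213/1280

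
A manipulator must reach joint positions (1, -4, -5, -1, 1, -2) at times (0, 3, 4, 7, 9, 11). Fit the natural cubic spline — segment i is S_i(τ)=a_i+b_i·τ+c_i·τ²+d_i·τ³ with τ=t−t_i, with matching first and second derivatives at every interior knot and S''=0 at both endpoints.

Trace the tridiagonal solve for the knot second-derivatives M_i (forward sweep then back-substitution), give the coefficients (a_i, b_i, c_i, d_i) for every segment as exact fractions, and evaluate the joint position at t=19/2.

  seg 0: a=1 b=-2527/1404 c=0 d=187/12636
  seg 1: a=-4 b=-983/702 c=187/1404 d=125/468
  seg 2: a=-5 b=-467/1404 c=328/351 d=-1597/12636
  seg 3: a=-1 b=1307/702 c=-95/468 d=-40/351
  seg 4: a=1 b=-223/702 c=-415/468 d=415/2808
S(19/2) = 4777/7488

Δ: Δ0=-5/3, Δ1=-1, Δ2=4/3, Δ3=1, Δ4=-3/2
row 1: diag=8, rhs=4; c'=1/8, d'=1/2
row 2: denom=8−1·1/8=63/8; d'=(14−1·1/2)/(63/8)=12/7
row 3: denom=10−3·8/21=62/7; d'=(-2−3·12/7)/(62/7)=-25/31
row 4: denom=8−2·7/31=234/31; d'=(-15−2·-25/31)/(234/31)=-415/234
back: M4=-415/234
back: M3=-25/31−7/31·-415/234=-95/234
back: M2=12/7−8/21·-95/234=656/351
back: M1=1/2−1/8·656/351=187/702
M: M0=0, M1=187/702, M2=656/351, M3=-95/234, M4=-415/234, M5=0
seg 0: a=1, c=M0/2=0, d=(M1−M0)/(6·3)=187/12636, b=Δ0−h0·(2M0+M1)/6=-2527/1404
seg 1: a=-4, c=M1/2=187/1404, d=(M2−M1)/(6·1)=125/468, b=Δ1−h1·(2M1+M2)/6=-983/702
seg 2: a=-5, c=M2/2=328/351, d=(M3−M2)/(6·3)=-1597/12636, b=Δ2−h2·(2M2+M3)/6=-467/1404
seg 3: a=-1, c=M3/2=-95/468, d=(M4−M3)/(6·2)=-40/351, b=Δ3−h3·(2M3+M4)/6=1307/702
seg 4: a=1, c=M4/2=-415/468, d=(M5−M4)/(6·2)=415/2808, b=Δ4−h4·(2M4+M5)/6=-223/702
t_q=19/2 → seg 4, τ=1/2; S=1+-223/702·τ+-415/468·τ²+415/2808·τ³=4777/7488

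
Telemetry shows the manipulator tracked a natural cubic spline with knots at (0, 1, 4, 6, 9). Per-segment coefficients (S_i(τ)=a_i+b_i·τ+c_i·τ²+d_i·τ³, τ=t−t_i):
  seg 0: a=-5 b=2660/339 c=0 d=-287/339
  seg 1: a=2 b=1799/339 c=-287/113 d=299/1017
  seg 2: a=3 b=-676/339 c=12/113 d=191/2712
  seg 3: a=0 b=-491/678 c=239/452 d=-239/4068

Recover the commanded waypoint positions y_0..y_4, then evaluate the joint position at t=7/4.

y_0 = S_0(0) = a_0 = -5
y_1 = S_1(0) = a_1 = 2
y_2 = S_2(0) = a_2 = 3
y_3 = S_3(0) = a_3 = 0
y_4 = S_3(3) = 1
t_q=7/4 is in segment 1 (τ=3/4); S_1(τ)=33813/7232

y_0=-5 y_1=2 y_2=3 y_3=0 y_4=1
S(7/4) = 33813/7232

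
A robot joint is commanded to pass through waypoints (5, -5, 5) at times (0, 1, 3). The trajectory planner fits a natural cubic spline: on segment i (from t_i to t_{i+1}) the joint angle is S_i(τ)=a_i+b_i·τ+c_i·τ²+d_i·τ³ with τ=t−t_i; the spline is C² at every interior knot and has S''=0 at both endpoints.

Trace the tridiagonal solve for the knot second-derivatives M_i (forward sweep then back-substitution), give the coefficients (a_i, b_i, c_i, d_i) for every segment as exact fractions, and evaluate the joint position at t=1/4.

  seg 0: a=5 b=-25/2 c=0 d=5/2
  seg 1: a=-5 b=-5 c=15/2 d=-5/4
S(1/4) = 245/128

Δ: Δ0=-10, Δ1=5
row 1: diag=6, rhs=90; c'=1/3, d'=15
back: M1=15
M: M0=0, M1=15, M2=0
seg 0: a=5, c=M0/2=0, d=(M1−M0)/(6·1)=5/2, b=Δ0−h0·(2M0+M1)/6=-25/2
seg 1: a=-5, c=M1/2=15/2, d=(M2−M1)/(6·2)=-5/4, b=Δ1−h1·(2M1+M2)/6=-5
t_q=1/4 → seg 0, τ=1/4; S=5+-25/2·τ+0·τ²+5/2·τ³=245/128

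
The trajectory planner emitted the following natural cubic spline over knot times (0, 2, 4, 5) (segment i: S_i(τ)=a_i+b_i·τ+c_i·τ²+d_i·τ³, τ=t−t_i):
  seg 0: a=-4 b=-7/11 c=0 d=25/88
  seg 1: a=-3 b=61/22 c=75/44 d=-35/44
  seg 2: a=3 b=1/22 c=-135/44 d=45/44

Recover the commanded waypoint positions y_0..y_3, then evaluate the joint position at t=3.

y_0=-4 y_1=-3 y_2=3 y_3=1
S(3) = 15/22

y_0 = S_0(0) = a_0 = -4
y_1 = S_1(0) = a_1 = -3
y_2 = S_2(0) = a_2 = 3
y_3 = S_2(1) = 1
t_q=3 is in segment 1 (τ=1); S_1(τ)=15/22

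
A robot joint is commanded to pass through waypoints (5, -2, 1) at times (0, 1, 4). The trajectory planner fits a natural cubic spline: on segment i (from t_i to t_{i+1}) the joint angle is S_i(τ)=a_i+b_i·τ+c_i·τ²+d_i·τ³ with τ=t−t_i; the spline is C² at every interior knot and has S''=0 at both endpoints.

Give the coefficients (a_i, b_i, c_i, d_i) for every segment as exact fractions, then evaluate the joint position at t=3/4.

Δ: Δ0=-7, Δ1=1
row 1: diag=8, rhs=48; c'=3/8, d'=6
back: M1=6
M: M0=0, M1=6, M2=0
seg 0: a=5, c=M0/2=0, d=(M1−M0)/(6·1)=1, b=Δ0−h0·(2M0+M1)/6=-8
seg 1: a=-2, c=M1/2=3, d=(M2−M1)/(6·3)=-1/3, b=Δ1−h1·(2M1+M2)/6=-5
t_q=3/4 → seg 0, τ=3/4; S=5+-8·τ+0·τ²+1·τ³=-37/64

  seg 0: a=5 b=-8 c=0 d=1
  seg 1: a=-2 b=-5 c=3 d=-1/3
S(3/4) = -37/64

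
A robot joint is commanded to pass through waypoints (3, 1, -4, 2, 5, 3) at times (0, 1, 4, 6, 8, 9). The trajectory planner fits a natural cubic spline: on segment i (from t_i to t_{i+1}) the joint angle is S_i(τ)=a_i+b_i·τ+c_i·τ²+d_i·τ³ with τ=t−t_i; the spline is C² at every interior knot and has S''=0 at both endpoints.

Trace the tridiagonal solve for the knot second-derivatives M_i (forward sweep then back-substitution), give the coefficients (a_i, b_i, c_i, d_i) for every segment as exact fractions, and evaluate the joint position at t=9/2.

  seg 0: a=3 b=-4031/2199 c=0 d=-367/2199
  seg 1: a=1 b=-5132/2199 c=-367/733 d=530/2199
  seg 2: a=-4 b=2572/2199 c=1223/733 d=-3313/8796
  seg 3: a=2 b=7309/2199 c=-867/1466 d=-2819/17592
  seg 4: a=5 b=-4243/4398 c=-4553/2932 d=4553/8796
S(9/2) = -71427/23456

Δ: Δ0=-2, Δ1=-5/3, Δ2=3, Δ3=3/2, Δ4=-2
row 1: diag=8, rhs=2; c'=3/8, d'=1/4
row 2: denom=10−3·3/8=71/8; d'=(28−3·1/4)/(71/8)=218/71
row 3: denom=8−2·16/71=536/71; d'=(-9−2·218/71)/(536/71)=-1075/536
row 4: denom=6−2·71/268=733/134; d'=(-21−2·-1075/536)/(733/134)=-4553/1466
back: M4=-4553/1466
back: M3=-1075/536−71/268·-4553/1466=-867/733
back: M2=218/71−16/71·-867/733=2446/733
back: M1=1/4−3/8·2446/733=-734/733
M: M0=0, M1=-734/733, M2=2446/733, M3=-867/733, M4=-4553/1466, M5=0
seg 0: a=3, c=M0/2=0, d=(M1−M0)/(6·1)=-367/2199, b=Δ0−h0·(2M0+M1)/6=-4031/2199
seg 1: a=1, c=M1/2=-367/733, d=(M2−M1)/(6·3)=530/2199, b=Δ1−h1·(2M1+M2)/6=-5132/2199
seg 2: a=-4, c=M2/2=1223/733, d=(M3−M2)/(6·2)=-3313/8796, b=Δ2−h2·(2M2+M3)/6=2572/2199
seg 3: a=2, c=M3/2=-867/1466, d=(M4−M3)/(6·2)=-2819/17592, b=Δ3−h3·(2M3+M4)/6=7309/2199
seg 4: a=5, c=M4/2=-4553/2932, d=(M5−M4)/(6·1)=4553/8796, b=Δ4−h4·(2M4+M5)/6=-4243/4398
t_q=9/2 → seg 2, τ=1/2; S=-4+2572/2199·τ+1223/733·τ²+-3313/8796·τ³=-71427/23456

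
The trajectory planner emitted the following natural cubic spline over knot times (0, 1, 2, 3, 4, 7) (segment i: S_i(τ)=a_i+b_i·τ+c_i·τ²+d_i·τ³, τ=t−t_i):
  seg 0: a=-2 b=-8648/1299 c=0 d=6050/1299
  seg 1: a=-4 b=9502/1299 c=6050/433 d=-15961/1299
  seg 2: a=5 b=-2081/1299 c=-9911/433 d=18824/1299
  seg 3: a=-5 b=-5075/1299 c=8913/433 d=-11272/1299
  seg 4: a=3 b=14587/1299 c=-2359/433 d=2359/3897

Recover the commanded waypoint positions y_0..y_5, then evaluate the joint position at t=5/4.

y_0=-2 y_1=-4 y_2=5 y_3=-5 y_4=3 y_5=4
S(5/4) = -41291/27712

y_0 = S_0(0) = a_0 = -2
y_1 = S_1(0) = a_1 = -4
y_2 = S_2(0) = a_2 = 5
y_3 = S_3(0) = a_3 = -5
y_4 = S_4(0) = a_4 = 3
y_5 = S_4(3) = 4
t_q=5/4 is in segment 1 (τ=1/4); S_1(τ)=-41291/27712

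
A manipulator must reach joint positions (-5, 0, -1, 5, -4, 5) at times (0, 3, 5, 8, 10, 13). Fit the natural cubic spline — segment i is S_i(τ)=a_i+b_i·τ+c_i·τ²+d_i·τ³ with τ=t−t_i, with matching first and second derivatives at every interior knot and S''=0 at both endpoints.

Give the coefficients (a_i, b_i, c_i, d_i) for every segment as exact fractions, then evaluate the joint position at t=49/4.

Δ: Δ0=5/3, Δ1=-1/2, Δ2=2, Δ3=-9/2, Δ4=3
row 1: diag=10, rhs=-13; c'=1/5, d'=-13/10
row 2: denom=10−2·1/5=48/5; d'=(15−2·-13/10)/(48/5)=11/6
row 3: denom=10−3·5/16=145/16; d'=(-39−3·11/6)/(145/16)=-712/145
row 4: denom=10−2·32/145=1386/145; d'=(45−2·-712/145)/(1386/145)=7949/1386
back: M4=7949/1386
back: M3=-712/145−32/145·7949/1386=-4280/693
back: M2=11/6−5/16·-4280/693=2608/693
back: M1=-13/10−1/5·2608/693=-2845/1386
M: M0=0, M1=-2845/1386, M2=2608/693, M3=-4280/693, M4=7949/1386, M5=0
seg 0: a=-5, c=M0/2=0, d=(M1−M0)/(6·3)=-2845/24948, b=Δ0−h0·(2M0+M1)/6=7465/2772
seg 1: a=0, c=M1/2=-2845/2772, d=(M2−M1)/(6·2)=2687/5544, b=Δ1−h1·(2M1+M2)/6=-535/1386
seg 2: a=-1, c=M2/2=1304/693, d=(M3−M2)/(6·3)=-164/297, b=Δ2−h2·(2M2+M3)/6=102/77
seg 3: a=5, c=M3/2=-2140/693, d=(M4−M3)/(6·2)=5503/5544, b=Δ3−h3·(2M3+M4)/6=-530/231
seg 4: a=-4, c=M4/2=7949/2772, d=(M5−M4)/(6·3)=-7949/24948, b=Δ4−h4·(2M4+M5)/6=-3791/1386
t_q=49/4 → seg 4, τ=9/4; S=-4+-3791/1386·τ+7949/2772·τ²+-7949/24948·τ³=14463/19712

  seg 0: a=-5 b=7465/2772 c=0 d=-2845/24948
  seg 1: a=0 b=-535/1386 c=-2845/2772 d=2687/5544
  seg 2: a=-1 b=102/77 c=1304/693 d=-164/297
  seg 3: a=5 b=-530/231 c=-2140/693 d=5503/5544
  seg 4: a=-4 b=-3791/1386 c=7949/2772 d=-7949/24948
S(49/4) = 14463/19712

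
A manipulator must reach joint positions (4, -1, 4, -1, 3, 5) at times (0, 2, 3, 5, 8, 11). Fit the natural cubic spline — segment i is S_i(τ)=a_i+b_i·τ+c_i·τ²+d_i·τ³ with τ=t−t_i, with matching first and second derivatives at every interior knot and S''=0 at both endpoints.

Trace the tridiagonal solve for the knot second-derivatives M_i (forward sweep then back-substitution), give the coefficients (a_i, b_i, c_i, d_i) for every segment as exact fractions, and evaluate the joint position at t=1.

Δ: Δ0=-5/2, Δ1=5, Δ2=-5/2, Δ3=4/3, Δ4=2/3
row 1: diag=6, rhs=45; c'=1/6, d'=15/2
row 2: denom=6−1·1/6=35/6; d'=(-45−1·15/2)/(35/6)=-9
row 3: denom=10−2·12/35=326/35; d'=(23−2·-9)/(326/35)=1435/326
row 4: denom=12−3·105/326=3597/326; d'=(-4−3·1435/326)/(3597/326)=-5609/3597
back: M4=-5609/3597
back: M3=1435/326−105/326·-5609/3597=5880/1199
back: M2=-9−12/35·5880/1199=-12807/1199
back: M1=15/2−1/6·-12807/1199=11127/1199
M: M0=0, M1=11127/1199, M2=-12807/1199, M3=5880/1199, M4=-5609/3597, M5=0
seg 0: a=4, c=M0/2=0, d=(M1−M0)/(6·2)=3709/4796, b=Δ0−h0·(2M0+M1)/6=-13413/2398
seg 1: a=-1, c=M1/2=11127/2398, d=(M2−M1)/(6·1)=-3989/1199, b=Δ1−h1·(2M1+M2)/6=8841/2398
seg 2: a=4, c=M2/2=-12807/2398, d=(M3−M2)/(6·2)=6229/4796, b=Δ2−h2·(2M2+M3)/6=651/218
seg 3: a=-1, c=M3/2=2940/1199, d=(M4−M3)/(6·3)=-23249/64746, b=Δ3−h3·(2M3+M4)/6=-6693/2398
seg 4: a=3, c=M4/2=-5609/7194, d=(M5−M4)/(6·3)=5609/64746, b=Δ4−h4·(2M4+M5)/6=2669/1199
t_q=1 → seg 0, τ=1; S=4+-13413/2398·τ+0·τ²+3709/4796·τ³=-3933/4796

  seg 0: a=4 b=-13413/2398 c=0 d=3709/4796
  seg 1: a=-1 b=8841/2398 c=11127/2398 d=-3989/1199
  seg 2: a=4 b=651/218 c=-12807/2398 d=6229/4796
  seg 3: a=-1 b=-6693/2398 c=2940/1199 d=-23249/64746
  seg 4: a=3 b=2669/1199 c=-5609/7194 d=5609/64746
S(1) = -3933/4796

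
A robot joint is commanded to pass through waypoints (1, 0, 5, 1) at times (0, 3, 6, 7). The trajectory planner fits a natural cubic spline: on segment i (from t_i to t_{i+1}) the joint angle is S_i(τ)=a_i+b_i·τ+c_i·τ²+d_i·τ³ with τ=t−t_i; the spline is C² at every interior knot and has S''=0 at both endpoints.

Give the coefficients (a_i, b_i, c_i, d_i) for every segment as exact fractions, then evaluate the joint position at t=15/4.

Δ: Δ0=-1/3, Δ1=5/3, Δ2=-4
row 1: diag=12, rhs=12; c'=1/4, d'=1
row 2: denom=8−3·1/4=29/4; d'=(-34−3·1)/(29/4)=-148/29
back: M2=-148/29
back: M1=1−1/4·-148/29=66/29
M: M0=0, M1=66/29, M2=-148/29, M3=0
seg 0: a=1, c=M0/2=0, d=(M1−M0)/(6·3)=11/87, b=Δ0−h0·(2M0+M1)/6=-128/87
seg 1: a=0, c=M1/2=33/29, d=(M2−M1)/(6·3)=-107/261, b=Δ1−h1·(2M1+M2)/6=169/87
seg 2: a=5, c=M2/2=-74/29, d=(M3−M2)/(6·1)=74/87, b=Δ2−h2·(2M2+M3)/6=-200/87
t_q=15/4 → seg 1, τ=3/4; S=0+169/87·τ+33/29·τ²+-107/261·τ³=3571/1856

  seg 0: a=1 b=-128/87 c=0 d=11/87
  seg 1: a=0 b=169/87 c=33/29 d=-107/261
  seg 2: a=5 b=-200/87 c=-74/29 d=74/87
S(15/4) = 3571/1856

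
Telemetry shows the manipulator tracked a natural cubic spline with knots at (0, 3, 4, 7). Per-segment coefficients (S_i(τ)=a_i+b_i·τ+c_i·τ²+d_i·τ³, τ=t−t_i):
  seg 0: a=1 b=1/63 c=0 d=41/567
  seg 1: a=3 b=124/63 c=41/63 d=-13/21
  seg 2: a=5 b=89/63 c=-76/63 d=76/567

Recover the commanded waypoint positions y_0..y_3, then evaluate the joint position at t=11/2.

y_0 = S_0(0) = a_0 = 1
y_1 = S_1(0) = a_1 = 3
y_2 = S_2(0) = a_2 = 5
y_3 = S_2(3) = 2
t_q=11/2 is in segment 2 (τ=3/2); S_2(τ)=34/7

y_0=1 y_1=3 y_2=5 y_3=2
S(11/2) = 34/7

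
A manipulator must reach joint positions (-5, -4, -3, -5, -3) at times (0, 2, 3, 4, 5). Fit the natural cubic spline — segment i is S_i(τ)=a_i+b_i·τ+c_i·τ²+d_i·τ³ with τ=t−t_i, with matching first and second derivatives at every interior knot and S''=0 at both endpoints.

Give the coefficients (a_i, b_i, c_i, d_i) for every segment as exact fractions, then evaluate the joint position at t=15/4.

  seg 0: a=-5 b=-2/43 c=0 d=47/344
  seg 1: a=-4 b=137/86 c=141/172 d=-243/172
  seg 2: a=-3 b=-173/172 c=-147/43 d=417/172
  seg 3: a=-5 b=-49/86 c=663/172 d=-221/172
S(15/4) = -51237/11008

Δ: Δ0=1/2, Δ1=1, Δ2=-2, Δ3=2
row 1: diag=6, rhs=3; c'=1/6, d'=1/2
row 2: denom=4−1·1/6=23/6; d'=(-18−1·1/2)/(23/6)=-111/23
row 3: denom=4−1·6/23=86/23; d'=(24−1·-111/23)/(86/23)=663/86
back: M3=663/86
back: M2=-111/23−6/23·663/86=-294/43
back: M1=1/2−1/6·-294/43=141/86
M: M0=0, M1=141/86, M2=-294/43, M3=663/86, M4=0
seg 0: a=-5, c=M0/2=0, d=(M1−M0)/(6·2)=47/344, b=Δ0−h0·(2M0+M1)/6=-2/43
seg 1: a=-4, c=M1/2=141/172, d=(M2−M1)/(6·1)=-243/172, b=Δ1−h1·(2M1+M2)/6=137/86
seg 2: a=-3, c=M2/2=-147/43, d=(M3−M2)/(6·1)=417/172, b=Δ2−h2·(2M2+M3)/6=-173/172
seg 3: a=-5, c=M3/2=663/172, d=(M4−M3)/(6·1)=-221/172, b=Δ3−h3·(2M3+M4)/6=-49/86
t_q=15/4 → seg 2, τ=3/4; S=-3+-173/172·τ+-147/43·τ²+417/172·τ³=-51237/11008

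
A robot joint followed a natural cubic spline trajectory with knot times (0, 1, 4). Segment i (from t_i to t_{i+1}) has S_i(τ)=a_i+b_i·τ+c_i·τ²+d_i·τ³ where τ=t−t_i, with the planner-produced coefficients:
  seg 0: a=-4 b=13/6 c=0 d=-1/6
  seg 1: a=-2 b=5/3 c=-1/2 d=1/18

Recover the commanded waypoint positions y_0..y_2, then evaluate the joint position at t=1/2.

y_0 = S_0(0) = a_0 = -4
y_1 = S_1(0) = a_1 = -2
y_2 = S_1(3) = 0
t_q=1/2 is in segment 0 (τ=1/2); S_0(τ)=-47/16

y_0=-4 y_1=-2 y_2=0
S(1/2) = -47/16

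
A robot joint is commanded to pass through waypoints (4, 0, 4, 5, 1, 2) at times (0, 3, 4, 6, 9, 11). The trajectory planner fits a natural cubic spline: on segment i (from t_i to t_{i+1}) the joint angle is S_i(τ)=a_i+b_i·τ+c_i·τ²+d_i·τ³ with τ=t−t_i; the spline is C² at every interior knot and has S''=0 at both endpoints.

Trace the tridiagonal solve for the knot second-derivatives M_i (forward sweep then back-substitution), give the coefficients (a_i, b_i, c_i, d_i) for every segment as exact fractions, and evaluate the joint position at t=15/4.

Δ: Δ0=-4/3, Δ1=4, Δ2=1/2, Δ3=-4/3, Δ4=1/2
row 1: diag=8, rhs=32; c'=1/8, d'=4
row 2: denom=6−1·1/8=47/8; d'=(-21−1·4)/(47/8)=-200/47
row 3: denom=10−2·16/47=438/47; d'=(-11−2·-200/47)/(438/47)=-39/146
row 4: denom=10−3·47/146=1319/146; d'=(11−3·-39/146)/(1319/146)=1723/1319
back: M4=1723/1319
back: M3=-39/146−47/146·1723/1319=-907/1319
back: M2=-200/47−16/47·-907/1319=-5304/1319
back: M1=4−1/8·-5304/1319=5939/1319
M: M0=0, M1=5939/1319, M2=-5304/1319, M3=-907/1319, M4=1723/1319, M5=0
seg 0: a=4, c=M0/2=0, d=(M1−M0)/(6·3)=5939/23742, b=Δ0−h0·(2M0+M1)/6=-28369/7914
seg 1: a=0, c=M1/2=5939/2638, d=(M2−M1)/(6·1)=-11243/7914, b=Δ1−h1·(2M1+M2)/6=12541/3957
seg 2: a=4, c=M2/2=-2652/1319, d=(M3−M2)/(6·2)=4397/15828, b=Δ2−h2·(2M2+M3)/6=26987/7914
seg 3: a=5, c=M3/2=-907/2638, d=(M4−M3)/(6·3)=1315/11871, b=Δ3−h3·(2M3+M4)/6=-10279/7914
seg 4: a=1, c=M4/2=1723/2638, d=(M5−M4)/(6·2)=-1723/15828, b=Δ4−h4·(2M4+M5)/6=-2935/7914
t_q=15/4 → seg 1, τ=3/4; S=0+12541/3957·τ+5939/2638·τ²+-11243/7914·τ³=513929/168832

  seg 0: a=4 b=-28369/7914 c=0 d=5939/23742
  seg 1: a=0 b=12541/3957 c=5939/2638 d=-11243/7914
  seg 2: a=4 b=26987/7914 c=-2652/1319 d=4397/15828
  seg 3: a=5 b=-10279/7914 c=-907/2638 d=1315/11871
  seg 4: a=1 b=-2935/7914 c=1723/2638 d=-1723/15828
S(15/4) = 513929/168832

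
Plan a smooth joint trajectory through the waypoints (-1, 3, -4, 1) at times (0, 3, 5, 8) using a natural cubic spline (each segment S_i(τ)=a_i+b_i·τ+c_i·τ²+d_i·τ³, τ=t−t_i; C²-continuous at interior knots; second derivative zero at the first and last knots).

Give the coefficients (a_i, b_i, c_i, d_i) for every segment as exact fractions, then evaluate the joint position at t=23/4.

Δ: Δ0=4/3, Δ1=-7/2, Δ2=5/3
row 1: diag=10, rhs=-29; c'=1/5, d'=-29/10
row 2: denom=10−2·1/5=48/5; d'=(31−2·-29/10)/(48/5)=23/6
back: M2=23/6
back: M1=-29/10−1/5·23/6=-11/3
M: M0=0, M1=-11/3, M2=23/6, M3=0
seg 0: a=-1, c=M0/2=0, d=(M1−M0)/(6·3)=-11/54, b=Δ0−h0·(2M0+M1)/6=19/6
seg 1: a=3, c=M1/2=-11/6, d=(M2−M1)/(6·2)=5/8, b=Δ1−h1·(2M1+M2)/6=-7/3
seg 2: a=-4, c=M2/2=23/12, d=(M3−M2)/(6·3)=-23/108, b=Δ2−h2·(2M2+M3)/6=-13/6
t_q=23/4 → seg 2, τ=3/4; S=-4+-13/6·τ+23/12·τ²+-23/108·τ³=-1187/256

  seg 0: a=-1 b=19/6 c=0 d=-11/54
  seg 1: a=3 b=-7/3 c=-11/6 d=5/8
  seg 2: a=-4 b=-13/6 c=23/12 d=-23/108
S(23/4) = -1187/256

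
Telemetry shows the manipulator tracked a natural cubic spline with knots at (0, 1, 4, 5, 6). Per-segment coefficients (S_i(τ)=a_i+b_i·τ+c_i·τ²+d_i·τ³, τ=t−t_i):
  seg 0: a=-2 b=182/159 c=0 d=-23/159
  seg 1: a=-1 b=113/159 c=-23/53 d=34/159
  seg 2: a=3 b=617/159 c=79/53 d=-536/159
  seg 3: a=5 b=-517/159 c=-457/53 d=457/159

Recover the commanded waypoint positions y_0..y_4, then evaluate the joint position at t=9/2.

y_0=-2 y_1=-1 y_2=3 y_3=5 y_4=-4
S(9/2) = 1037/212

y_0 = S_0(0) = a_0 = -2
y_1 = S_1(0) = a_1 = -1
y_2 = S_2(0) = a_2 = 3
y_3 = S_3(0) = a_3 = 5
y_4 = S_3(1) = -4
t_q=9/2 is in segment 2 (τ=1/2); S_2(τ)=1037/212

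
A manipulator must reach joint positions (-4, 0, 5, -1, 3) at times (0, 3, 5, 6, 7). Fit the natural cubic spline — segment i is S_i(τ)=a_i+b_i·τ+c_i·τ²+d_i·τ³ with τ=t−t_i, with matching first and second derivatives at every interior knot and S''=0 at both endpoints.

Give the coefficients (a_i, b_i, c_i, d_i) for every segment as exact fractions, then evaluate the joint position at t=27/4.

  seg 0: a=-4 b=-355/1284 c=0 d=689/3852
  seg 1: a=0 b=2923/642 c=689/428 d=-3385/2568
  seg 2: a=5 b=-1549/321 c=-674/107 d=1645/321
  seg 3: a=-1 b=-658/321 c=971/107 d=-971/321
S(27/4) = 8841/6848

Δ: Δ0=4/3, Δ1=5/2, Δ2=-6, Δ3=4
row 1: diag=10, rhs=7; c'=1/5, d'=7/10
row 2: denom=6−2·1/5=28/5; d'=(-51−2·7/10)/(28/5)=-131/14
row 3: denom=4−1·5/28=107/28; d'=(60−1·-131/14)/(107/28)=1942/107
back: M3=1942/107
back: M2=-131/14−5/28·1942/107=-1348/107
back: M1=7/10−1/5·-1348/107=689/214
M: M0=0, M1=689/214, M2=-1348/107, M3=1942/107, M4=0
seg 0: a=-4, c=M0/2=0, d=(M1−M0)/(6·3)=689/3852, b=Δ0−h0·(2M0+M1)/6=-355/1284
seg 1: a=0, c=M1/2=689/428, d=(M2−M1)/(6·2)=-3385/2568, b=Δ1−h1·(2M1+M2)/6=2923/642
seg 2: a=5, c=M2/2=-674/107, d=(M3−M2)/(6·1)=1645/321, b=Δ2−h2·(2M2+M3)/6=-1549/321
seg 3: a=-1, c=M3/2=971/107, d=(M4−M3)/(6·1)=-971/321, b=Δ3−h3·(2M3+M4)/6=-658/321
t_q=27/4 → seg 3, τ=3/4; S=-1+-658/321·τ+971/107·τ²+-971/321·τ³=8841/6848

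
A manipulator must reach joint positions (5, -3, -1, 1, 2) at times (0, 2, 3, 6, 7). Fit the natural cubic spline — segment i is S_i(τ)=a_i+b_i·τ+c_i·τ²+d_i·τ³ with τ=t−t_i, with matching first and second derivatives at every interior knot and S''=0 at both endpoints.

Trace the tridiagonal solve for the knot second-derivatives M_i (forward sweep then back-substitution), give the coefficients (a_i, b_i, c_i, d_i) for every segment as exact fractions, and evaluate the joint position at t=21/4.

Δ: Δ0=-4, Δ1=2, Δ2=2/3, Δ3=1
row 1: diag=6, rhs=36; c'=1/6, d'=6
row 2: denom=8−1·1/6=47/6; d'=(-8−1·6)/(47/6)=-84/47
row 3: denom=8−3·18/47=322/47; d'=(2−3·-84/47)/(322/47)=173/161
back: M3=173/161
back: M2=-84/47−18/47·173/161=-354/161
back: M1=6−1/6·-354/161=1025/161
M: M0=0, M1=1025/161, M2=-354/161, M3=173/161, M4=0
seg 0: a=5, c=M0/2=0, d=(M1−M0)/(6·2)=1025/1932, b=Δ0−h0·(2M0+M1)/6=-2957/483
seg 1: a=-3, c=M1/2=1025/322, d=(M2−M1)/(6·1)=-197/138, b=Δ1−h1·(2M1+M2)/6=118/483
seg 2: a=-1, c=M2/2=-177/161, d=(M3−M2)/(6·3)=527/2898, b=Δ2−h2·(2M2+M3)/6=2249/966
seg 3: a=1, c=M3/2=173/322, d=(M4−M3)/(6·1)=-173/966, b=Δ3−h3·(2M3+M4)/6=310/483
t_q=21/4 → seg 2, τ=9/4; S=-1+2249/966·τ+-177/161·τ²+527/2898·τ³=15335/20608

  seg 0: a=5 b=-2957/483 c=0 d=1025/1932
  seg 1: a=-3 b=118/483 c=1025/322 d=-197/138
  seg 2: a=-1 b=2249/966 c=-177/161 d=527/2898
  seg 3: a=1 b=310/483 c=173/322 d=-173/966
S(21/4) = 15335/20608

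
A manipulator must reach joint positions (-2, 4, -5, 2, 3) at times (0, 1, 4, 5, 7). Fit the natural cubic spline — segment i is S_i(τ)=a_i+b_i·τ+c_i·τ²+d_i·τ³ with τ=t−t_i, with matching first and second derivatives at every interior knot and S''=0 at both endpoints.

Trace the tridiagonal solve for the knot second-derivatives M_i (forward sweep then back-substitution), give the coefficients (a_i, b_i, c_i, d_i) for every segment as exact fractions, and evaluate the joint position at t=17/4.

Δ: Δ0=6, Δ1=-3, Δ2=7, Δ3=1/2
row 1: diag=8, rhs=-54; c'=3/8, d'=-27/4
row 2: denom=8−3·3/8=55/8; d'=(60−3·-27/4)/(55/8)=642/55
row 3: denom=6−1·8/55=322/55; d'=(-39−1·642/55)/(322/55)=-2787/322
back: M3=-2787/322
back: M2=642/55−8/55·-2787/322=2082/161
back: M1=-27/4−3/8·2082/161=-3735/322
M: M0=0, M1=-3735/322, M2=2082/161, M3=-2787/322, M4=0
seg 0: a=-2, c=M0/2=0, d=(M1−M0)/(6·1)=-1245/644, b=Δ0−h0·(2M0+M1)/6=5109/644
seg 1: a=4, c=M1/2=-3735/644, d=(M2−M1)/(6·3)=2633/1932, b=Δ1−h1·(2M1+M2)/6=687/322
seg 2: a=-5, c=M2/2=1041/161, d=(M3−M2)/(6·1)=-331/92, b=Δ2−h2·(2M2+M3)/6=2661/644
seg 3: a=2, c=M3/2=-2787/644, d=(M4−M3)/(6·2)=929/1288, b=Δ3−h3·(2M3+M4)/6=2019/322
t_q=17/4 → seg 2, τ=1/4; S=-5+2661/644·τ+1041/161·τ²+-331/92·τ³=-149165/41216

  seg 0: a=-2 b=5109/644 c=0 d=-1245/644
  seg 1: a=4 b=687/322 c=-3735/644 d=2633/1932
  seg 2: a=-5 b=2661/644 c=1041/161 d=-331/92
  seg 3: a=2 b=2019/322 c=-2787/644 d=929/1288
S(17/4) = -149165/41216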